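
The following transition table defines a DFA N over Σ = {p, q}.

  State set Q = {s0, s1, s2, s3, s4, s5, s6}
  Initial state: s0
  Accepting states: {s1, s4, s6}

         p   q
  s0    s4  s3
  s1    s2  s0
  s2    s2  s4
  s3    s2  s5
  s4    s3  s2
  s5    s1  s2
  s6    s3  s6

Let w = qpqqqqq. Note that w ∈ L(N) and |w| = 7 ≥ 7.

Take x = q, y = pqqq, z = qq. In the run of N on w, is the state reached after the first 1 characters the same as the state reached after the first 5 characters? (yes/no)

no

State sequence: s0 -q-> s3 -p-> s2 -q-> s4 -q-> s2 -q-> s4

After x (step 1): s3. After xy (step 5): s4.
They differ (s3 ≠ s4), so y is not a cycle from the state after x; this split is not the one the pumping-lemma construction produces, and pumping y need not keep the string in L(N).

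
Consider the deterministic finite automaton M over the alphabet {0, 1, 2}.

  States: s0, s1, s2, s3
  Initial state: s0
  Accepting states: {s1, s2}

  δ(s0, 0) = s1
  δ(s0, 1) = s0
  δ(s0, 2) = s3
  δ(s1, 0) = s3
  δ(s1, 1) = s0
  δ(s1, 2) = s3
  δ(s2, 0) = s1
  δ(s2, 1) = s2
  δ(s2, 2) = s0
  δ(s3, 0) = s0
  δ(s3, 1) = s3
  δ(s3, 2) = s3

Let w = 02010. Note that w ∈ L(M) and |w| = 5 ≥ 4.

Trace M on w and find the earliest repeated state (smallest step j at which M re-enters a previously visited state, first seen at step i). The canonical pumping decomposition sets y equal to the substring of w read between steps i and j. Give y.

020

Run of M on w = 0 2 0 1 0:
  step 0: s0  (start)
  step 1: s1  (read 0: s0→s1)
  step 2: s3  (read 2: s1→s3)
  step 3: s0  (read 0: s3→s0)   ← first repeat (s0 seen earlier)
  step 4: s0  (read 1: s0→s0)
  step 5: s1  (read 0: s0→s1)

So i = 0, j = 3, giving x = w[0:0] = ε, y = w[0:3] = 020, z = w[3:5] = 10.
Check: |xy| = 3 ≤ 4 and |y| = 3 ≥ 1. Reading y takes M from s0 back to s0, so every xyⁱz is accepted.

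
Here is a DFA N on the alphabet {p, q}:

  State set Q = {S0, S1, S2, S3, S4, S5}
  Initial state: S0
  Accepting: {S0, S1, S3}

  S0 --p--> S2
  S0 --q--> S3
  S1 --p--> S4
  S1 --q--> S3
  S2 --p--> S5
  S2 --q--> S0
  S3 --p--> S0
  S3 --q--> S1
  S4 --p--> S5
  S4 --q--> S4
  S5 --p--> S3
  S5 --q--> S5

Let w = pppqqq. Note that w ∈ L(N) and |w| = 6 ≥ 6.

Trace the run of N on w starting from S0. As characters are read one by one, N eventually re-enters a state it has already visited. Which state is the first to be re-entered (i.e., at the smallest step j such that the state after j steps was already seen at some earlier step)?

Run of N on w = p p p q q q:
  step 0: S0  (start)
  step 1: S2  (read p: S0→S2)
  step 2: S5  (read p: S2→S5)
  step 3: S3  (read p: S5→S3)
  step 4: S1  (read q: S3→S1)
  step 5: S3  (read q: S1→S3)   ← first repeat (S3 seen earlier)
  step 6: S1  (read q: S3→S1)

The earliest repeat is at step j = 5: N is in S3, which it already visited at step i = 3.
Pumping length from the standard proof: p = 6 (the number of states). The repeated state found above gives |xy| = j ≤ 6 and |y| = j − i ≥ 1.

S3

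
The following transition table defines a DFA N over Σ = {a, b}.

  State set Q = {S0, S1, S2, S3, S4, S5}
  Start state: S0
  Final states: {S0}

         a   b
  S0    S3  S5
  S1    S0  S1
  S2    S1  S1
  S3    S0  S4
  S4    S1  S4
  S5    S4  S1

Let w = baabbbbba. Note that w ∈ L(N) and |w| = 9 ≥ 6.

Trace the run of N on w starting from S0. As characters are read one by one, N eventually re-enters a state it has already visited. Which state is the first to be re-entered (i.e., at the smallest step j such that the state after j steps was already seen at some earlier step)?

S1

State sequence: S0 -b-> S5 -a-> S4 -a-> S1 -b-> S1 -b-> S1 -b-> S1 -b-> S1 -b-> S1 -a-> S0
First repeat at step 4: S1 was already visited.

The earliest repeat is at step j = 4: N is in S1, which it already visited at step i = 3.
With |Q| = 6, pigeonhole forces a state repeat no later than step 6; the substring read between the first and second visits to that state can be pumped.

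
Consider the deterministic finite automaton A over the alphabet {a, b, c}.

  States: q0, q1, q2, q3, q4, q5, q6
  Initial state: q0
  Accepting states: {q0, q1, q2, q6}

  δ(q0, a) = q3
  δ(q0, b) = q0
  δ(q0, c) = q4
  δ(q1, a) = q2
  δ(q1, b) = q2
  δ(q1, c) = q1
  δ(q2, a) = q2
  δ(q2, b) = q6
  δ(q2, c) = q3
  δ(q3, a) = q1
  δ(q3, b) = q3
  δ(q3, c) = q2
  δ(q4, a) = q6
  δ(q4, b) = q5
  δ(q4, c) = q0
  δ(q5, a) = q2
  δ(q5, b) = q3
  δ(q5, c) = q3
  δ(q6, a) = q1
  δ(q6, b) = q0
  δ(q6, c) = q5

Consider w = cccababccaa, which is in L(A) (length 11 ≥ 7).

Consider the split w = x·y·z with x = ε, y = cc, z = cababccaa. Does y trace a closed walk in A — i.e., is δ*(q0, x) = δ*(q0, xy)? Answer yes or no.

yes

Run of A on the first 2 characters of w = c c:
  step 0: q0  (start)
  step 1: q4  (read c: q0→q4)
  step 2: q0  (read c: q4→q0)

After x (step 0): q0. After xy (step 2): q0.
They match, so y = cc drives A around a cycle from q0 back to itself; pumping y any number of times keeps A in q0 before reading z, and xyⁱz ∈ L(A) for every i ≥ 0.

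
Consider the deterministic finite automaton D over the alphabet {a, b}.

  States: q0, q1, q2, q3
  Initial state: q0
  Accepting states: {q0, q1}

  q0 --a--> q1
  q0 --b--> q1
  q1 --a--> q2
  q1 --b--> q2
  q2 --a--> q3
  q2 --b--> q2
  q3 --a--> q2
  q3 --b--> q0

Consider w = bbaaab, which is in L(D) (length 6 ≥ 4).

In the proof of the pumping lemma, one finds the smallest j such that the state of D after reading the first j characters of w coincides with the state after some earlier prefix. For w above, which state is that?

q2

State sequence: q0 -b-> q1 -b-> q2 -a-> q3 -a-> q2 -a-> q3 -b-> q0
First repeat at step 4: q2 was already visited.

The earliest repeat is at step j = 4: D is in q2, which it already visited at step i = 2.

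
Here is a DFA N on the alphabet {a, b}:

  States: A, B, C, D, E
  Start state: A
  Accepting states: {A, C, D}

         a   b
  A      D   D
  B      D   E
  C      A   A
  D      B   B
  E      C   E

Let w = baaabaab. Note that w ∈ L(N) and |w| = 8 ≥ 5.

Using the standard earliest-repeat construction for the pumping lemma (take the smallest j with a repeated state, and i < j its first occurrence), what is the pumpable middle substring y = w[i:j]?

State sequence: A -b-> D -a-> B -a-> D -a-> B -b-> E -a-> C -a-> A -b-> D
First repeat at step 3: D was already visited.

So i = 1, j = 3, giving x = w[0:1] = b, y = w[1:3] = aa, z = w[3:8] = abaab.
Check: |xy| = 3 ≤ 5 and |y| = 2 ≥ 1. Reading y takes N from D back to D, so every xyⁱz is accepted.
The DFA has 5 states, so the proof of the pumping lemma guarantees a repeated state among the first 5+1 visited; the segment between the two visits is the pumpable y.

aa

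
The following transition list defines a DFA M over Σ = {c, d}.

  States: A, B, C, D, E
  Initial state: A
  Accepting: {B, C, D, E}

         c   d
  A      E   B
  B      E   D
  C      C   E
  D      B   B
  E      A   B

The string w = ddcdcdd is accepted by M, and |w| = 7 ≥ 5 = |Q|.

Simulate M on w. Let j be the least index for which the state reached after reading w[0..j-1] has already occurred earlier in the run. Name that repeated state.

B

State sequence: A -d-> B -d-> D -c-> B -d-> D -c-> B -d-> D -d-> B
First repeat at step 3: B was already visited.

The earliest repeat is at step j = 3: M is in B, which it already visited at step i = 1.
With |Q| = 5, pigeonhole forces a state repeat no later than step 5; the substring read between the first and second visits to that state can be pumped.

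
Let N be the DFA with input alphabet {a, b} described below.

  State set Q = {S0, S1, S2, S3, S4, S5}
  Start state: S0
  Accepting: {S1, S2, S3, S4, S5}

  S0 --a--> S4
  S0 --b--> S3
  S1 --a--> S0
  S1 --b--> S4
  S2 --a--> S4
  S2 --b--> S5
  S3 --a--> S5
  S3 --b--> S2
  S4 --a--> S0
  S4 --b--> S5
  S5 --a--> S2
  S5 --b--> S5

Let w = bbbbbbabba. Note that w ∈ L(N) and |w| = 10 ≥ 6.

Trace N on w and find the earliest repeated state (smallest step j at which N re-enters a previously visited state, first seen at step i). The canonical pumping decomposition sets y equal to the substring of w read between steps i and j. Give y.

b

State sequence: S0 -b-> S3 -b-> S2 -b-> S5 -b-> S5 -b-> S5 -b-> S5 -a-> S2 -b-> S5 -b-> S5 -a-> S2
First repeat at step 4: S5 was already visited.

So i = 3, j = 4, giving x = w[0:3] = bbb, y = w[3:4] = b, z = w[4:10] = bbabba.
Check: |xy| = 4 ≤ 6 and |y| = 1 ≥ 1. Reading y takes N from S5 back to S5, so every xyⁱz is accepted.
With |Q| = 6, pigeonhole forces a state repeat no later than step 6; the substring read between the first and second visits to that state can be pumped.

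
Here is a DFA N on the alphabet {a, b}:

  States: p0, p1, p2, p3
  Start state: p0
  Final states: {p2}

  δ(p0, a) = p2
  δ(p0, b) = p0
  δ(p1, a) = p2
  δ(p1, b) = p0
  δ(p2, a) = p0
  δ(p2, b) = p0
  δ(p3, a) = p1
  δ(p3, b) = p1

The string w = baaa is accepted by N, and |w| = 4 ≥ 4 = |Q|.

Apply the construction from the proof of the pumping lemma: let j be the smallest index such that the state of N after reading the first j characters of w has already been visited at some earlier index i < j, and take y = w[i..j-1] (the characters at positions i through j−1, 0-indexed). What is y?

State sequence: p0 -b-> p0 -a-> p2 -a-> p0 -a-> p2
First repeat at step 1: p0 was already visited.

So i = 0, j = 1, giving x = w[0:0] = ε, y = w[0:1] = b, z = w[1:4] = aaa.
Check: |xy| = 1 ≤ 4 and |y| = 1 ≥ 1. Reading y takes N from p0 back to p0, so every xyⁱz is accepted.
With |Q| = 4, pigeonhole forces a state repeat no later than step 4; the substring read between the first and second visits to that state can be pumped.

b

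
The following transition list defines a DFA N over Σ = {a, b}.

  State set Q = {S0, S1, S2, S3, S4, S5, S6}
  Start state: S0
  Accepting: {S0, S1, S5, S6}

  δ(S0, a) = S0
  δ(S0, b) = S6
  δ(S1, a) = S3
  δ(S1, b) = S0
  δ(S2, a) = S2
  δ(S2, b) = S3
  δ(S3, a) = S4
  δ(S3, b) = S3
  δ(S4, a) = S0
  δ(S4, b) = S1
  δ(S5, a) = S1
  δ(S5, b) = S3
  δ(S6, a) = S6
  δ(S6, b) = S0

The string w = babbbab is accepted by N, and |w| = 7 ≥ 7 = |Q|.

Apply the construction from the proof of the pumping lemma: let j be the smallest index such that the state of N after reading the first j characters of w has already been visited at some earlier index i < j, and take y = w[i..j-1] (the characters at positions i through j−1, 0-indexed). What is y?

Run of N on w = b a b b b a b:
  step 0: S0  (start)
  step 1: S6  (read b: S0→S6)
  step 2: S6  (read a: S6→S6)   ← first repeat (S6 seen earlier)
  step 3: S0  (read b: S6→S0)
  step 4: S6  (read b: S0→S6)
  step 5: S0  (read b: S6→S0)
  step 6: S0  (read a: S0→S0)
  step 7: S6  (read b: S0→S6)

So i = 1, j = 2, giving x = w[0:1] = b, y = w[1:2] = a, z = w[2:7] = bbbab.
Check: |xy| = 2 ≤ 7 and |y| = 1 ≥ 1. Reading y takes N from S6 back to S6, so every xyⁱz is accepted.

a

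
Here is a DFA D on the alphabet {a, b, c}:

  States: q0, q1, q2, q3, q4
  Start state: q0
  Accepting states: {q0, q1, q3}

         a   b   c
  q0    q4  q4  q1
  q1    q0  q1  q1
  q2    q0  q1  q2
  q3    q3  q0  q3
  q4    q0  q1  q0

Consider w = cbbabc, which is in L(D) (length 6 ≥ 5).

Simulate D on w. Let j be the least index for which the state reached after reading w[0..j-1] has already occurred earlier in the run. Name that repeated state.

State sequence: q0 -c-> q1 -b-> q1 -b-> q1 -a-> q0 -b-> q4 -c-> q0
First repeat at step 2: q1 was already visited.

The earliest repeat is at step j = 2: D is in q1, which it already visited at step i = 1.

q1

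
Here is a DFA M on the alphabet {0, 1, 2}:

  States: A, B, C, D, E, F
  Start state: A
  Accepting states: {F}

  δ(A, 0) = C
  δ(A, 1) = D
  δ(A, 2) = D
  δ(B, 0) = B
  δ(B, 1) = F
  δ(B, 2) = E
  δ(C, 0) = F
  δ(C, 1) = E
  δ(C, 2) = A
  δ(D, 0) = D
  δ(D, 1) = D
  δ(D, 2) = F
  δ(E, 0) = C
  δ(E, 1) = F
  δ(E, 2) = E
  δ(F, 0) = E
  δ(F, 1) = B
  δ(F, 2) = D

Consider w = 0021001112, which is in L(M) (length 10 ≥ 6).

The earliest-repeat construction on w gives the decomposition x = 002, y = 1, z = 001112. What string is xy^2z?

00211001112

xy^2z = 002·1·1·001112 = 00211001112.
Reading y = 1 takes M from D back to D, so after x·y·y the machine is still in D, and z then leads to the accepting state F. Hence 00211001112 ∈ L(M).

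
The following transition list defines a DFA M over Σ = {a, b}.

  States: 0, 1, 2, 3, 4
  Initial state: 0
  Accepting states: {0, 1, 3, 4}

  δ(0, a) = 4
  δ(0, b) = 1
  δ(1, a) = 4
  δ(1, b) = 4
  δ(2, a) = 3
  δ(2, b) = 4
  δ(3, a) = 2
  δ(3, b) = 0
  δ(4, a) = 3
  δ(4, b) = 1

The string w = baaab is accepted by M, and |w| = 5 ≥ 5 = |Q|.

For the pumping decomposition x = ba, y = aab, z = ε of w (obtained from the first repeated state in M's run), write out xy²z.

baaabaab

xy^2z = ba·aab·aab·ε = baaabaab.
Reading y = aab takes M from 4 back to 4, so after x·y·y the machine is still in 4, and z then leads to the accepting state 4. Hence baaabaab ∈ L(M).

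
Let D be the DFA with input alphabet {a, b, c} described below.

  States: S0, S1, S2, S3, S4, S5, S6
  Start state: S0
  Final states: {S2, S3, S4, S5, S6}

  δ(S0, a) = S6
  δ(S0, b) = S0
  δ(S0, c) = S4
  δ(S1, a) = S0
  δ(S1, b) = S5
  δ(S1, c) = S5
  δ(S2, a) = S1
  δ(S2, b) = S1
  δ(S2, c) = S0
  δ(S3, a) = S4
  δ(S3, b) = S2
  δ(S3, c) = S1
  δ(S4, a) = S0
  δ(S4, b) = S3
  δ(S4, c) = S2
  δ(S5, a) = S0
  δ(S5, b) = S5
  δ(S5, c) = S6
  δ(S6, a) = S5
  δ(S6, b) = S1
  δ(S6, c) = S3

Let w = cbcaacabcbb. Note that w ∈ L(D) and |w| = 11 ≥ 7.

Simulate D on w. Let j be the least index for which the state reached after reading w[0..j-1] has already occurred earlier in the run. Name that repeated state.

S0

State sequence: S0 -c-> S4 -b-> S3 -c-> S1 -a-> S0 -a-> S6 -c-> S3 -a-> S4 -b-> S3 -c-> S1 -b-> S5 -b-> S5
First repeat at step 4: S0 was already visited.

The earliest repeat is at step j = 4: D is in S0, which it already visited at step i = 0.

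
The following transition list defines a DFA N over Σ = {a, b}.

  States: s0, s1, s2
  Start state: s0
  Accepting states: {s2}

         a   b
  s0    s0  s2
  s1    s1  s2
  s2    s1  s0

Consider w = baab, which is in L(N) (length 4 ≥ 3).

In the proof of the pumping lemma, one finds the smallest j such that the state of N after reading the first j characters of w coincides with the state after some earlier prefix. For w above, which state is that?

s1

State sequence: s0 -b-> s2 -a-> s1 -a-> s1 -b-> s2
First repeat at step 3: s1 was already visited.

The earliest repeat is at step j = 3: N is in s1, which it already visited at step i = 2.
With |Q| = 3, pigeonhole forces a state repeat no later than step 3; the substring read between the first and second visits to that state can be pumped.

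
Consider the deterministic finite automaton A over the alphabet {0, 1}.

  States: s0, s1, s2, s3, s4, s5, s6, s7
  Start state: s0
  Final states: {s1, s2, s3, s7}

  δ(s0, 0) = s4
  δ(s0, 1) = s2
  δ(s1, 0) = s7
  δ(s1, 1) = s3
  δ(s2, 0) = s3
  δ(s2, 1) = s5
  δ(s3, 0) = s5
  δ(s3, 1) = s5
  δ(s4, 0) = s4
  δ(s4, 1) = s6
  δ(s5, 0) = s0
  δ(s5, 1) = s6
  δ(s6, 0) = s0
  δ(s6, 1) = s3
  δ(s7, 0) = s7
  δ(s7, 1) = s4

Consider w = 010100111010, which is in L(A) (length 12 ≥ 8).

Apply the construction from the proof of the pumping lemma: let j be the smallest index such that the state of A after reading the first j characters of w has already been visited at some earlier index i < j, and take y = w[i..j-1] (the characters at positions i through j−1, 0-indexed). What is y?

State sequence: s0 -0-> s4 -1-> s6 -0-> s0 -1-> s2 -0-> s3 -0-> s5 -1-> s6 -1-> s3 -1-> s5 -0-> s0 -1-> s2 -0-> s3
First repeat at step 3: s0 was already visited.

So i = 0, j = 3, giving x = w[0:0] = ε, y = w[0:3] = 010, z = w[3:12] = 100111010.
Check: |xy| = 3 ≤ 8 and |y| = 3 ≥ 1. Reading y takes A from s0 back to s0, so every xyⁱz is accepted.
With |Q| = 8, pigeonhole forces a state repeat no later than step 8; the substring read between the first and second visits to that state can be pumped.

010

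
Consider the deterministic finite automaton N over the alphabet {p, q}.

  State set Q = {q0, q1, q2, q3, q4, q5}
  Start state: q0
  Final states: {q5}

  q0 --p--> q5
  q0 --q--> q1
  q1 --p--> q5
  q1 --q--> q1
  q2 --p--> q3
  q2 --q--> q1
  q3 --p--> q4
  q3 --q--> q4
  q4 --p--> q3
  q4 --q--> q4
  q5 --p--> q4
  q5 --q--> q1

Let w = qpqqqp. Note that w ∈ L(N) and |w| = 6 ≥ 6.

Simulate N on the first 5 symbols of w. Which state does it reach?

q1

Run of N on the first 5 characters of w = q p q q q:
  step 0: q0  (start)
  step 1: q1  (read q: q0→q1)
  step 2: q5  (read p: q1→q5)
  step 3: q1  (read q: q5→q1)
  step 4: q1  (read q: q1→q1)
  step 5: q1  (read q: q1→q1)

After reading 5 characters, N is in state q1.
(This kind of state-tracing is the core of the pumping-lemma construction: with 6 states, pigeonhole forces a repeat within the first 6 steps.)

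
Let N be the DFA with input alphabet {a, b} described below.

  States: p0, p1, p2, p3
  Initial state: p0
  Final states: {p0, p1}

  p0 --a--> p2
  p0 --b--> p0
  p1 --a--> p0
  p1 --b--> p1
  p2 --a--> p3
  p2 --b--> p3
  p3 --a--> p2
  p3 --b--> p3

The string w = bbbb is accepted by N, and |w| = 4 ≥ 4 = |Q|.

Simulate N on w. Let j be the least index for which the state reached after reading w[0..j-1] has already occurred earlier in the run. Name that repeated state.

State sequence: p0 -b-> p0 -b-> p0 -b-> p0 -b-> p0
First repeat at step 1: p0 was already visited.

The earliest repeat is at step j = 1: N is in p0, which it already visited at step i = 0.
With |Q| = 4, pigeonhole forces a state repeat no later than step 4; the substring read between the first and second visits to that state can be pumped.

p0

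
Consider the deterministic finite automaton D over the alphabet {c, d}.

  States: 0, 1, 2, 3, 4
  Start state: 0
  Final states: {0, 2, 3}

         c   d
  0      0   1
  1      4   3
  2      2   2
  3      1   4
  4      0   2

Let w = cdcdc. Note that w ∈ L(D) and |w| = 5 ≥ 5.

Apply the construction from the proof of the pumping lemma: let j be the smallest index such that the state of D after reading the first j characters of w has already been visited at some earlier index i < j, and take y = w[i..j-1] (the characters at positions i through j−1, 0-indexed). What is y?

State sequence: 0 -c-> 0 -d-> 1 -c-> 4 -d-> 2 -c-> 2
First repeat at step 1: 0 was already visited.

So i = 0, j = 1, giving x = w[0:0] = ε, y = w[0:1] = c, z = w[1:5] = dcdc.
Check: |xy| = 1 ≤ 5 and |y| = 1 ≥ 1. Reading y takes D from 0 back to 0, so every xyⁱz is accepted.

c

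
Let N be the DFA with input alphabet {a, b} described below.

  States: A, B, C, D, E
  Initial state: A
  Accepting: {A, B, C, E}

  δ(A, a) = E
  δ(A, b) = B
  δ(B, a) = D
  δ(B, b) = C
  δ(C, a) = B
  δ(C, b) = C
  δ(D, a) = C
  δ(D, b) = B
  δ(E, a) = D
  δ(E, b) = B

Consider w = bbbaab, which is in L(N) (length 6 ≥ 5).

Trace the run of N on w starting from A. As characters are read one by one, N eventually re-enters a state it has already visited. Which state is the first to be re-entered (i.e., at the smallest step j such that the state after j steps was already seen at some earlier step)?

C

State sequence: A -b-> B -b-> C -b-> C -a-> B -a-> D -b-> B
First repeat at step 3: C was already visited.

The earliest repeat is at step j = 3: N is in C, which it already visited at step i = 2.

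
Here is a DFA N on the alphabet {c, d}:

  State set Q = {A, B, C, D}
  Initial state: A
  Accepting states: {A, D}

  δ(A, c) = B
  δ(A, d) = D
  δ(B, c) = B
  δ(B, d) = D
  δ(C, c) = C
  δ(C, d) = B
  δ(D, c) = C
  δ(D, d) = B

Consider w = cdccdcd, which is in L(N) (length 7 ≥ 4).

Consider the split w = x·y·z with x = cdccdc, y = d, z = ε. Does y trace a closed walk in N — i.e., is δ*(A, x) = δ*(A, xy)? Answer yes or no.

no

Run of N on the first 7 characters of w = c d c c d c d:
  step 0: A  (start)
  step 1: B  (read c: A→B)
  step 2: D  (read d: B→D)
  step 3: C  (read c: D→C)
  step 4: C  (read c: C→C)
  step 5: B  (read d: C→B)
  step 6: B  (read c: B→B)
  step 7: D  (read d: B→D)

After x (step 6): B. After xy (step 7): D.
They differ (B ≠ D), so y is not a cycle from the state after x; this split is not the one the pumping-lemma construction produces, and pumping y need not keep the string in L(N).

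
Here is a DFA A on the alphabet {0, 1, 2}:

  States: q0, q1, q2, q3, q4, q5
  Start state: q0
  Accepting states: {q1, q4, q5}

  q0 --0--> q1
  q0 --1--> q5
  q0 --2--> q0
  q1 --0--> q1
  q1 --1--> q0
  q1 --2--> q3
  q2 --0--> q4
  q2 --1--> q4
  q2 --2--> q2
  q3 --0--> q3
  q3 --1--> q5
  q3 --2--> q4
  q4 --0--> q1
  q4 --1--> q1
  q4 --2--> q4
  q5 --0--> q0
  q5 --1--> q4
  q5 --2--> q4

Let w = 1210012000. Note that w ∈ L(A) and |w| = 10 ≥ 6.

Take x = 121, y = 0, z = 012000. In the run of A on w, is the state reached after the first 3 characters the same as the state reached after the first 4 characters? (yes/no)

Run of A on the first 4 characters of w = 1 2 1 0:
  step 0: q0  (start)
  step 1: q5  (read 1: q0→q5)
  step 2: q4  (read 2: q5→q4)
  step 3: q1  (read 1: q4→q1)
  step 4: q1  (read 0: q1→q1)

After x (step 3): q1. After xy (step 4): q1.
They match, so y = 0 drives A around a cycle from q1 back to itself; pumping y any number of times keeps A in q1 before reading z, and xyⁱz ∈ L(A) for every i ≥ 0.

yes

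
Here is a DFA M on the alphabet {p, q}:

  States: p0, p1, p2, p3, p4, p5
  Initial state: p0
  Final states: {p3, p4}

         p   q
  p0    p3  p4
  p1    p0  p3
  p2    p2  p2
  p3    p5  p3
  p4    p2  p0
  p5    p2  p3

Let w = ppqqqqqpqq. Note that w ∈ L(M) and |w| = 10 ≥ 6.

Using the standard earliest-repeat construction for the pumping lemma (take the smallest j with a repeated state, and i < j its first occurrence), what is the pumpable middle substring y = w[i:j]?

pq

Run of M on w = p p q q q q q p q q:
  step 0: p0  (start)
  step 1: p3  (read p: p0→p3)
  step 2: p5  (read p: p3→p5)
  step 3: p3  (read q: p5→p3)   ← first repeat (p3 seen earlier)
  step 4: p3  (read q: p3→p3)
  step 5: p3  (read q: p3→p3)
  step 6: p3  (read q: p3→p3)
  step 7: p3  (read q: p3→p3)
  step 8: p5  (read p: p3→p5)
  step 9: p3  (read q: p5→p3)
  step 10: p3  (read q: p3→p3)

So i = 1, j = 3, giving x = w[0:1] = p, y = w[1:3] = pq, z = w[3:10] = qqqqpqq.
Check: |xy| = 3 ≤ 6 and |y| = 2 ≥ 1. Reading y takes M from p3 back to p3, so every xyⁱz is accepted.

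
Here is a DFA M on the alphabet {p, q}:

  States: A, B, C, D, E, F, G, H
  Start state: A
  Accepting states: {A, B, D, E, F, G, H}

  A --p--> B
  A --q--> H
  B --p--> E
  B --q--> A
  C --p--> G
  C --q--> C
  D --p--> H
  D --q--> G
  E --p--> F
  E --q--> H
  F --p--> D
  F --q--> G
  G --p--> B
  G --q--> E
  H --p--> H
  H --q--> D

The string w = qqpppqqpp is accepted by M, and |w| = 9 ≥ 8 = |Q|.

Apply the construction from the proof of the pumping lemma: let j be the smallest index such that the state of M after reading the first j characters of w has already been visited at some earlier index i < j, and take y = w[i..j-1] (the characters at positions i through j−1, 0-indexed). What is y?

State sequence: A -q-> H -q-> D -p-> H -p-> H -p-> H -q-> D -q-> G -p-> B -p-> E
First repeat at step 3: H was already visited.

So i = 1, j = 3, giving x = w[0:1] = q, y = w[1:3] = qp, z = w[3:9] = ppqqpp.
Check: |xy| = 3 ≤ 8 and |y| = 2 ≥ 1. Reading y takes M from H back to H, so every xyⁱz is accepted.

qp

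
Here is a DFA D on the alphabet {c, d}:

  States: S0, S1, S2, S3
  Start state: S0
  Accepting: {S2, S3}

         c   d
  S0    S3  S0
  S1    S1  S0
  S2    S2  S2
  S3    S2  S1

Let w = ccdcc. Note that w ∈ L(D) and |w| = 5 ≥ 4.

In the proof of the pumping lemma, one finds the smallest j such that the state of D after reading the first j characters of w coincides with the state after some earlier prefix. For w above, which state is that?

S2

Run of D on w = c c d c c:
  step 0: S0  (start)
  step 1: S3  (read c: S0→S3)
  step 2: S2  (read c: S3→S2)
  step 3: S2  (read d: S2→S2)   ← first repeat (S2 seen earlier)
  step 4: S2  (read c: S2→S2)
  step 5: S2  (read c: S2→S2)

The earliest repeat is at step j = 3: D is in S2, which it already visited at step i = 2.
The DFA has 4 states, so the proof of the pumping lemma guarantees a repeated state among the first 4+1 visited; the segment between the two visits is the pumpable y.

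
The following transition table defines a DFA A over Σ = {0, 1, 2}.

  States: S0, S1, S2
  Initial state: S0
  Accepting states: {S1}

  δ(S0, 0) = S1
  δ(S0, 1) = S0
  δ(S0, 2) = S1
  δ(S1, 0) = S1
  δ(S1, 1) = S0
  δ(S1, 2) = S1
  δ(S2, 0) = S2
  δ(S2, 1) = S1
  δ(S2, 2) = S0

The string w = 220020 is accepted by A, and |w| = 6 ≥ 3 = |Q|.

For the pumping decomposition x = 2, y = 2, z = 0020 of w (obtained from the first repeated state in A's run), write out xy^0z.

xy⁰z = xz = 2·0020 = 20020.
Reading y = 2 takes A from S1 back to S1, so after x the machine is still in S1, and z then leads to the accepting state S1. Hence 20020 ∈ L(A).

20020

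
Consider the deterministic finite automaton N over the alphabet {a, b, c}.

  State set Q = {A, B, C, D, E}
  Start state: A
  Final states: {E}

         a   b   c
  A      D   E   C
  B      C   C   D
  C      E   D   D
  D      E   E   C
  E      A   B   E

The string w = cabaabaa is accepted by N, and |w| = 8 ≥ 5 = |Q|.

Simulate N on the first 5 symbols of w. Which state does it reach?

E

Run of N on the first 5 characters of w = c a b a a:
  step 0: A  (start)
  step 1: C  (read c: A→C)
  step 2: E  (read a: C→E)
  step 3: B  (read b: E→B)
  step 4: C  (read a: B→C)
  step 5: E  (read a: C→E)

After reading 5 characters, N is in state E.
(This kind of state-tracing is the core of the pumping-lemma construction: with 5 states, pigeonhole forces a repeat within the first 5 steps.)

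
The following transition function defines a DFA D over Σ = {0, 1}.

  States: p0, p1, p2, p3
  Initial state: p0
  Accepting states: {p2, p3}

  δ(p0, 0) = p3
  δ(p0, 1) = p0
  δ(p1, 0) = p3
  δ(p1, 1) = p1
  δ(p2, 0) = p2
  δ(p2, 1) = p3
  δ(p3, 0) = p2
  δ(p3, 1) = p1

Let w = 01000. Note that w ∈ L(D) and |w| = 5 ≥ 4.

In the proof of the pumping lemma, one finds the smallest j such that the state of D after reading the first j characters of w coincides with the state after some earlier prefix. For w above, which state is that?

p3

State sequence: p0 -0-> p3 -1-> p1 -0-> p3 -0-> p2 -0-> p2
First repeat at step 3: p3 was already visited.

The earliest repeat is at step j = 3: D is in p3, which it already visited at step i = 1.
Pumping length from the standard proof: p = 4 (the number of states). The repeated state found above gives |xy| = j ≤ 4 and |y| = j − i ≥ 1.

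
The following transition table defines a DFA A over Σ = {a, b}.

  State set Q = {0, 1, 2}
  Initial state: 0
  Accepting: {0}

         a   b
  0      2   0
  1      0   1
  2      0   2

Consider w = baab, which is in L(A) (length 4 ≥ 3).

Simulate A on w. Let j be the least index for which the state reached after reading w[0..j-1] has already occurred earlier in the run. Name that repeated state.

0

Run of A on w = b a a b:
  step 0: 0  (start)
  step 1: 0  (read b: 0→0)   ← first repeat (0 seen earlier)
  step 2: 2  (read a: 0→2)
  step 3: 0  (read a: 2→0)
  step 4: 0  (read b: 0→0)

The earliest repeat is at step j = 1: A is in 0, which it already visited at step i = 0.
With |Q| = 3, pigeonhole forces a state repeat no later than step 3; the substring read between the first and second visits to that state can be pumped.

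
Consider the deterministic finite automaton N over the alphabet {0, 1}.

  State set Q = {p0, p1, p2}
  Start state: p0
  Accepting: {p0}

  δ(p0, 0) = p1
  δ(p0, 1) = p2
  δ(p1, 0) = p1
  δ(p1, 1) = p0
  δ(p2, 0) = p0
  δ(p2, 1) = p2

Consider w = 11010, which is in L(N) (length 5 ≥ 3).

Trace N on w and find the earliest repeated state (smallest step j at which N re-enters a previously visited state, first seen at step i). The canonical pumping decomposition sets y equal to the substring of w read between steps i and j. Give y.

1

State sequence: p0 -1-> p2 -1-> p2 -0-> p0 -1-> p2 -0-> p0
First repeat at step 2: p2 was already visited.

So i = 1, j = 2, giving x = w[0:1] = 1, y = w[1:2] = 1, z = w[2:5] = 010.
Check: |xy| = 2 ≤ 3 and |y| = 1 ≥ 1. Reading y takes N from p2 back to p2, so every xyⁱz is accepted.
Since N has 3 states, any run of length ≥ 3 visits 3+1 states, so by pigeonhole some state repeats within the first 3 steps — that repeat gives the pumpable loop.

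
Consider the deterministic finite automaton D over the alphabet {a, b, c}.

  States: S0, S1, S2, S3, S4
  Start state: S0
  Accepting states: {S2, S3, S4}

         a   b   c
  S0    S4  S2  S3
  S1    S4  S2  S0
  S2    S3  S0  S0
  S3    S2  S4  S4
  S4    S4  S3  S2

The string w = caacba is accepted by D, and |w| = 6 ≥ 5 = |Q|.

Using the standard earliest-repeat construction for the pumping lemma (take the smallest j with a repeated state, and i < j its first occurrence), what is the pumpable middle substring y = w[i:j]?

aa

State sequence: S0 -c-> S3 -a-> S2 -a-> S3 -c-> S4 -b-> S3 -a-> S2
First repeat at step 3: S3 was already visited.

So i = 1, j = 3, giving x = w[0:1] = c, y = w[1:3] = aa, z = w[3:6] = cba.
Check: |xy| = 3 ≤ 5 and |y| = 2 ≥ 1. Reading y takes D from S3 back to S3, so every xyⁱz is accepted.
Since D has 5 states, any run of length ≥ 5 visits 5+1 states, so by pigeonhole some state repeats within the first 5 steps — that repeat gives the pumpable loop.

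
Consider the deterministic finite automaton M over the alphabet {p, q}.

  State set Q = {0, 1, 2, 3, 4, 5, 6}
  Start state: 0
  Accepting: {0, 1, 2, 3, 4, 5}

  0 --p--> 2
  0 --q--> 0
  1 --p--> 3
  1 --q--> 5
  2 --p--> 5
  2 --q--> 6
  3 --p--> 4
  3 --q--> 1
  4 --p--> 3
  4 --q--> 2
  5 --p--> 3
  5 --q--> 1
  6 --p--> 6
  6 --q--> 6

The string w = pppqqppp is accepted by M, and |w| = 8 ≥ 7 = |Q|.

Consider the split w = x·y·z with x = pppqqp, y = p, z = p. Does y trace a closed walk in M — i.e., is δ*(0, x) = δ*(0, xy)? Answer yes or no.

State sequence: 0 -p-> 2 -p-> 5 -p-> 3 -q-> 1 -q-> 5 -p-> 3 -p-> 4

After x (step 6): 3. After xy (step 7): 4.
They differ (3 ≠ 4), so y is not a cycle from the state after x; this split is not the one the pumping-lemma construction produces, and pumping y need not keep the string in L(M).

no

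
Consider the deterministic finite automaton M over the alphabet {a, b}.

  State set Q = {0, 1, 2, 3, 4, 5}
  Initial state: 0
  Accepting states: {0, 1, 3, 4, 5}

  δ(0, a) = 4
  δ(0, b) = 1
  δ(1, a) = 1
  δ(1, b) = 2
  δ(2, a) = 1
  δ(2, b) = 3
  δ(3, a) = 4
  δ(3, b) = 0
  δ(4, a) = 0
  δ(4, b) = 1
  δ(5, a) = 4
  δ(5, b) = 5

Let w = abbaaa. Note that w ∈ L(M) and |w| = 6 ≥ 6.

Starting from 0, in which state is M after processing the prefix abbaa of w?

1

State sequence: 0 -a-> 4 -b-> 1 -b-> 2 -a-> 1 -a-> 1

After reading 5 characters, M is in state 1.
(This kind of state-tracing is the core of the pumping-lemma construction: with 6 states, pigeonhole forces a repeat within the first 6 steps.)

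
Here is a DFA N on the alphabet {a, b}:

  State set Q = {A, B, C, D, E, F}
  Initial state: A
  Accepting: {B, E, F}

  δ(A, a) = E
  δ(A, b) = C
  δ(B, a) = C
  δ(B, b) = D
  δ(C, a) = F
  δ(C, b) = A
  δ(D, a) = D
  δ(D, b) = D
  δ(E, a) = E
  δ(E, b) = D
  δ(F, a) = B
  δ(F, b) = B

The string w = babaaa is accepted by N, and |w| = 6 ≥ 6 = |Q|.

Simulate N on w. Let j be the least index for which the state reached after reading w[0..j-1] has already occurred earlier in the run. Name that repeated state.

State sequence: A -b-> C -a-> F -b-> B -a-> C -a-> F -a-> B
First repeat at step 4: C was already visited.

The earliest repeat is at step j = 4: N is in C, which it already visited at step i = 1.
Pumping length from the standard proof: p = 6 (the number of states). The repeated state found above gives |xy| = j ≤ 6 and |y| = j − i ≥ 1.

C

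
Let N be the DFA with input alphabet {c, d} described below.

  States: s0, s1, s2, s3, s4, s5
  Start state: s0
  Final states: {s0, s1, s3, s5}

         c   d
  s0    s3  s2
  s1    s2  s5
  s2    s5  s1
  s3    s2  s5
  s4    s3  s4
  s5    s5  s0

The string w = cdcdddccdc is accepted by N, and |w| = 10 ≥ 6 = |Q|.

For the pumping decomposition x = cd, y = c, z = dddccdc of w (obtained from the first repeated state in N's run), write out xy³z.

xy^3z = cd·c·c·c·dddccdc = cdcccdddccdc.
Reading y = c takes N from s5 back to s5, so after x·y·y·y the machine is still in s5, and z then leads to the accepting state s3. Hence cdcccdddccdc ∈ L(N).

cdcccdddccdc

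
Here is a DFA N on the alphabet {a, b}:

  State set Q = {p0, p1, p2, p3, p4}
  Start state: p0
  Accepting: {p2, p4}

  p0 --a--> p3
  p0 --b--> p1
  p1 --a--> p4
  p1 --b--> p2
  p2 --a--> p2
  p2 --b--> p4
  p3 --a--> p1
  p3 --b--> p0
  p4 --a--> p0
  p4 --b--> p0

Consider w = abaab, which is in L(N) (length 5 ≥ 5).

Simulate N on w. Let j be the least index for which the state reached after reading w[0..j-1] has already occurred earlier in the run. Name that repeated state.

Run of N on w = a b a a b:
  step 0: p0  (start)
  step 1: p3  (read a: p0→p3)
  step 2: p0  (read b: p3→p0)   ← first repeat (p0 seen earlier)
  step 3: p3  (read a: p0→p3)
  step 4: p1  (read a: p3→p1)
  step 5: p2  (read b: p1→p2)

The earliest repeat is at step j = 2: N is in p0, which it already visited at step i = 0.

p0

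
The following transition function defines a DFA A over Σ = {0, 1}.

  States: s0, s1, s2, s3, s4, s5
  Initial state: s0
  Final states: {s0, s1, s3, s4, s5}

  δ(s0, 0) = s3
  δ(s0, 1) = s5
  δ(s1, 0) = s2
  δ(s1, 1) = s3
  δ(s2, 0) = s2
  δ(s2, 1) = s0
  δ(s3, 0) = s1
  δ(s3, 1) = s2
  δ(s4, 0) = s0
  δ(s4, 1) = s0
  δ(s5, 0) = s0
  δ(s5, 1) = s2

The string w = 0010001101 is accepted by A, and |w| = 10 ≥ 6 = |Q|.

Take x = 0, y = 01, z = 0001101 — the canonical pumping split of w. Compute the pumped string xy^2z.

xy^2z = 0·01·01·0001101 = 001010001101.
Reading y = 01 takes A from s3 back to s3, so after x·y·y the machine is still in s3, and z then leads to the accepting state s5. Hence 001010001101 ∈ L(A).

001010001101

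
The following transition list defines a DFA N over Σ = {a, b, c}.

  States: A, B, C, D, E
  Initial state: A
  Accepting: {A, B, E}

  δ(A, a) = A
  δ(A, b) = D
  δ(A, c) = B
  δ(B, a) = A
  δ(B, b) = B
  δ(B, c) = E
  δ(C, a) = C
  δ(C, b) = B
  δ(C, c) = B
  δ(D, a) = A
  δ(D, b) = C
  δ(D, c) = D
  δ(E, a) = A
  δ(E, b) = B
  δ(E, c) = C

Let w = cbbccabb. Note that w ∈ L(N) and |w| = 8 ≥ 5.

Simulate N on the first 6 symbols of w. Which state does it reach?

C

Run of N on the first 6 characters of w = c b b c c a:
  step 0: A  (start)
  step 1: B  (read c: A→B)
  step 2: B  (read b: B→B)
  step 3: B  (read b: B→B)
  step 4: E  (read c: B→E)
  step 5: C  (read c: E→C)
  step 6: C  (read a: C→C)

After reading 6 characters, N is in state C.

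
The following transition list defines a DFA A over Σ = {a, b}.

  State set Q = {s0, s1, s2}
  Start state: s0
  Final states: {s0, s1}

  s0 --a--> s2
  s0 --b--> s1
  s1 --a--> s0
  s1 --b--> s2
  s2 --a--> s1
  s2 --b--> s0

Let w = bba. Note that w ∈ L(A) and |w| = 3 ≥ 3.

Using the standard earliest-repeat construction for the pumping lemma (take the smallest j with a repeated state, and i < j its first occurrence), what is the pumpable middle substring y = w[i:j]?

ba

State sequence: s0 -b-> s1 -b-> s2 -a-> s1
First repeat at step 3: s1 was already visited.

So i = 1, j = 3, giving x = w[0:1] = b, y = w[1:3] = ba, z = w[3:3] = ε.
Check: |xy| = 3 ≤ 3 and |y| = 2 ≥ 1. Reading y takes A from s1 back to s1, so every xyⁱz is accepted.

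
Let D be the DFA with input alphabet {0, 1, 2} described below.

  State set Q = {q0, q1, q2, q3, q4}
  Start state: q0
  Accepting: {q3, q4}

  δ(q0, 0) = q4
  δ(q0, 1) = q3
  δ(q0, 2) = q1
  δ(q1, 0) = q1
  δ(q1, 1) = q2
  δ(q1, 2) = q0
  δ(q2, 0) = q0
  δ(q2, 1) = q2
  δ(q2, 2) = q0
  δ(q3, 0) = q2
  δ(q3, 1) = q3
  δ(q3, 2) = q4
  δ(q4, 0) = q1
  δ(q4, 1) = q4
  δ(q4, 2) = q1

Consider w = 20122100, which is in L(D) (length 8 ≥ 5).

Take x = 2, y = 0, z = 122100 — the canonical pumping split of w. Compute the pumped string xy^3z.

xy^3z = 2·0·0·0·122100 = 2000122100.
Reading y = 0 takes D from q1 back to q1, so after x·y·y·y the machine is still in q1, and z then leads to the accepting state q4. Hence 2000122100 ∈ L(D).

2000122100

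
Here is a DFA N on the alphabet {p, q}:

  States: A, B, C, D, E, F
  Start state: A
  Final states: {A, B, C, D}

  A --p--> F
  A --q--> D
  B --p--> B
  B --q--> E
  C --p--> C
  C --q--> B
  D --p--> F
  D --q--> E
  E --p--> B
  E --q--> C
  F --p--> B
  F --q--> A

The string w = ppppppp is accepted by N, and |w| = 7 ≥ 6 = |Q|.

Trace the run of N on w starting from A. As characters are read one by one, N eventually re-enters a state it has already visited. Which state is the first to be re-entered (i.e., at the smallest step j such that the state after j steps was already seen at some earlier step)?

B

Run of N on w = p p p p p p p:
  step 0: A  (start)
  step 1: F  (read p: A→F)
  step 2: B  (read p: F→B)
  step 3: B  (read p: B→B)   ← first repeat (B seen earlier)
  step 4: B  (read p: B→B)
  step 5: B  (read p: B→B)
  step 6: B  (read p: B→B)
  step 7: B  (read p: B→B)

The earliest repeat is at step j = 3: N is in B, which it already visited at step i = 2.
The DFA has 6 states, so the proof of the pumping lemma guarantees a repeated state among the first 6+1 visited; the segment between the two visits is the pumpable y.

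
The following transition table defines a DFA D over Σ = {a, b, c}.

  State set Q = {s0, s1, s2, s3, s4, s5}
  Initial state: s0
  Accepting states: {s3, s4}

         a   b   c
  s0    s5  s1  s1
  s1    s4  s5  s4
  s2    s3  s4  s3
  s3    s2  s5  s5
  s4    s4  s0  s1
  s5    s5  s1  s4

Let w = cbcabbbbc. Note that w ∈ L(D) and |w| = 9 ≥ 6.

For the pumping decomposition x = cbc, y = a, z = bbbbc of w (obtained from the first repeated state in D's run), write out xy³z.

xy^3z = cbc·a·a·a·bbbbc = cbcaaabbbbc.
Reading y = a takes D from s4 back to s4, so after x·y·y·y the machine is still in s4, and z then leads to the accepting state s4. Hence cbcaaabbbbc ∈ L(D).

cbcaaabbbbc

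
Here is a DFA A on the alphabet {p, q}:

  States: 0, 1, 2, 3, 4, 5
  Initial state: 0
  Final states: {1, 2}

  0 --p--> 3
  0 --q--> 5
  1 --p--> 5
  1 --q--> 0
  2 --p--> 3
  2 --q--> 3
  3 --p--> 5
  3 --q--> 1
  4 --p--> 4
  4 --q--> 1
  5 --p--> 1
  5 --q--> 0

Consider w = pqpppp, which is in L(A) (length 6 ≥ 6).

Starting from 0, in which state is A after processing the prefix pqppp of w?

State sequence: 0 -p-> 3 -q-> 1 -p-> 5 -p-> 1 -p-> 5

After reading 5 characters, A is in state 5.
(This kind of state-tracing is the core of the pumping-lemma construction: with 6 states, pigeonhole forces a repeat within the first 6 steps.)

5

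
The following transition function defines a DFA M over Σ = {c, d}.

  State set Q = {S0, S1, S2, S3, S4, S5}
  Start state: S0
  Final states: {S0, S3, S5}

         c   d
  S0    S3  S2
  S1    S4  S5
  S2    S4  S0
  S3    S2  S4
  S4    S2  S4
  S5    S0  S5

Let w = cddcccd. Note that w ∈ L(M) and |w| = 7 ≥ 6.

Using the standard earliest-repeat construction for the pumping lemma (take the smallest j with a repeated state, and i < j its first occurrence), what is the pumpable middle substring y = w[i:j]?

d

Run of M on w = c d d c c c d:
  step 0: S0  (start)
  step 1: S3  (read c: S0→S3)
  step 2: S4  (read d: S3→S4)
  step 3: S4  (read d: S4→S4)   ← first repeat (S4 seen earlier)
  step 4: S2  (read c: S4→S2)
  step 5: S4  (read c: S2→S4)
  step 6: S2  (read c: S4→S2)
  step 7: S0  (read d: S2→S0)

So i = 2, j = 3, giving x = w[0:2] = cd, y = w[2:3] = d, z = w[3:7] = cccd.
Check: |xy| = 3 ≤ 6 and |y| = 1 ≥ 1. Reading y takes M from S4 back to S4, so every xyⁱz is accepted.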